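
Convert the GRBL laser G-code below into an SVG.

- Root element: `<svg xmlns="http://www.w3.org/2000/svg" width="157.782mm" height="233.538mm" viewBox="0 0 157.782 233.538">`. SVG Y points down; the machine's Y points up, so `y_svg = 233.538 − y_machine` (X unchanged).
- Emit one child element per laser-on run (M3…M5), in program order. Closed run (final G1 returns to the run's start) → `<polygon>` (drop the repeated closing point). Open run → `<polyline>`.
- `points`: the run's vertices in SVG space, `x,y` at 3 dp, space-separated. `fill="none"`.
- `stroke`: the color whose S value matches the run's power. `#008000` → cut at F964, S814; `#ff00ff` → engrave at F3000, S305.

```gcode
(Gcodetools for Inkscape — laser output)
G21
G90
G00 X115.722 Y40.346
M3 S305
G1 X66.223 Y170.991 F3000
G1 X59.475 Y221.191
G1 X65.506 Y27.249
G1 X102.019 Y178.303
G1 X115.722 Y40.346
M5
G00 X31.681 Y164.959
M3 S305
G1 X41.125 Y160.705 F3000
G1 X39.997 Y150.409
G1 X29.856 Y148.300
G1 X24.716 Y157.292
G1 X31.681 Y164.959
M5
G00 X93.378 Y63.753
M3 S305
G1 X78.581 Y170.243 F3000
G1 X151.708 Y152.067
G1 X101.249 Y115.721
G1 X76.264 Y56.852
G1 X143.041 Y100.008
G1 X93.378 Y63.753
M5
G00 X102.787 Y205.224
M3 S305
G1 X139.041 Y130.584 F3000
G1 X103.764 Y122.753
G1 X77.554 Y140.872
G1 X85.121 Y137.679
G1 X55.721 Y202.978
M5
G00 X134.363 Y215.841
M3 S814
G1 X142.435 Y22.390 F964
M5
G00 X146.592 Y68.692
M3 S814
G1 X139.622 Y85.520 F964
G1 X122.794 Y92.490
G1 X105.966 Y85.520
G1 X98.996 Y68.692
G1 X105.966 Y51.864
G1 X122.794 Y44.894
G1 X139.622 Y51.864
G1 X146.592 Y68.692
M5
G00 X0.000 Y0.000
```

y_svg = 233.538 − y_m.

[1] S305→`#ff00ff` (engrave); closed run; points: 115.722,193.192 66.223,62.547 59.475,12.347 65.506,206.289 102.019,55.235

[2] S305→`#ff00ff` (engrave); closed run; points: 31.681,68.579 41.125,72.833 39.997,83.129 29.856,85.238 24.716,76.246

[3] S305→`#ff00ff` (engrave); closed run; points: 93.378,169.785 78.581,63.295 151.708,81.471 101.249,117.817 76.264,176.686 143.041,133.530

[4] S305→`#ff00ff` (engrave); open run; points: 102.787,28.314 139.041,102.954 103.764,110.785 77.554,92.666 85.121,95.859 55.721,30.560

[5] S814→`#008000` (cut); open run; points: 134.363,17.697 142.435,211.148

[6] S814→`#008000` (cut); closed run; points: 146.592,164.846 139.622,148.018 122.794,141.048 105.966,148.018 98.996,164.846 105.966,181.674 122.794,188.644 139.622,181.674

<svg xmlns="http://www.w3.org/2000/svg" width="157.782mm" height="233.538mm" viewBox="0 0 157.782 233.538">
  <polygon points="115.722,193.192 66.223,62.547 59.475,12.347 65.506,206.289 102.019,55.235" fill="none" stroke="#ff00ff"/>
  <polygon points="31.681,68.579 41.125,72.833 39.997,83.129 29.856,85.238 24.716,76.246" fill="none" stroke="#ff00ff"/>
  <polygon points="93.378,169.785 78.581,63.295 151.708,81.471 101.249,117.817 76.264,176.686 143.041,133.530" fill="none" stroke="#ff00ff"/>
  <polyline points="102.787,28.314 139.041,102.954 103.764,110.785 77.554,92.666 85.121,95.859 55.721,30.560" fill="none" stroke="#ff00ff"/>
  <polyline points="134.363,17.697 142.435,211.148" fill="none" stroke="#008000"/>
  <polygon points="146.592,164.846 139.622,148.018 122.794,141.048 105.966,148.018 98.996,164.846 105.966,181.674 122.794,188.644 139.622,181.674" fill="none" stroke="#008000"/>
</svg>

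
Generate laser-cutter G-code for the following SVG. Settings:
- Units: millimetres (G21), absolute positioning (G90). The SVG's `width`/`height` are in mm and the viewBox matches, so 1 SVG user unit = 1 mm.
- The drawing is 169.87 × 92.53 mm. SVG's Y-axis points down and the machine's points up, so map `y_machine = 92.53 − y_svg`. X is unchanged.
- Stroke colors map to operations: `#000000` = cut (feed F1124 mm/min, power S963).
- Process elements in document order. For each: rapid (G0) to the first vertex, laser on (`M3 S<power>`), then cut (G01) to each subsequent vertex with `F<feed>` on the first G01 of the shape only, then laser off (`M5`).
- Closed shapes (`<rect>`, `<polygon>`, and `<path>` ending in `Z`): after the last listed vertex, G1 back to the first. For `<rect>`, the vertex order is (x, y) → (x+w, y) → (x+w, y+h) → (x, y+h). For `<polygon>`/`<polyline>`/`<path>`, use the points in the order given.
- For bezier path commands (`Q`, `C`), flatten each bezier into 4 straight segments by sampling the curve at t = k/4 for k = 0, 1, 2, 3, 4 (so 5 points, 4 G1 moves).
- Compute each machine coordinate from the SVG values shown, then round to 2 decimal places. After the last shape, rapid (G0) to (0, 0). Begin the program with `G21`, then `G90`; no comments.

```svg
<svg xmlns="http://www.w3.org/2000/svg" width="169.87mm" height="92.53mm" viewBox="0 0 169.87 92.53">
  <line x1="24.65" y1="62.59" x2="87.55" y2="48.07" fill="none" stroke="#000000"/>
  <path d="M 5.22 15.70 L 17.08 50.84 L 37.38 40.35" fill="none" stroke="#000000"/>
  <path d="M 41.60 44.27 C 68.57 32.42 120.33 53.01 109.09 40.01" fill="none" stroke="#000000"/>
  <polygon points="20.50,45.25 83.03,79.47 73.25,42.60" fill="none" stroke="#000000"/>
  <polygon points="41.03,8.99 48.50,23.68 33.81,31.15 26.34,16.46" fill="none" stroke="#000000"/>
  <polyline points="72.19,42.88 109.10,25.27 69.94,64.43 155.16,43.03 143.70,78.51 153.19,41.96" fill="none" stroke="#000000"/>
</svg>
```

1 u = 1 mm; y_m = 92.53 − y.

[1] `<line>` line segment, #000000→cut S963 F1124: (24.65,29.94) → (87.55,44.46)

[2] `<path>` open polyline, #000000→cut S963 F1124: (5.22,76.83) → (17.08,41.69) → (37.38,52.18)

[3] `<path>` cubic bezier, #000000→cut S963 F1124: (41.60,48.26) → (65.10,52.10) → (89.67,49.96) → (107.08,48.04) → (109.09,52.52)

[4] `<polygon>` closed polygon, #000000→cut S963 F1124: (20.50,47.28) → (83.03,13.06) → (73.25,49.93) → (20.50,47.28) (closed)

[5] `<polygon>` regular polygon, #000000→cut S963 F1124: (41.03,83.54) → (48.50,68.85) → (33.81,61.38) → (26.34,76.07) → (41.03,83.54) (closed)

[6] `<polyline>` open polyline, #000000→cut S963 F1124: (72.19,49.65) → (109.10,67.26) → (69.94,28.10) → (155.16,49.50) → (143.70,14.02) → (153.19,50.57)

G21
G90
G0 X24.65 Y29.94
M3 S963
G01 X87.55 Y44.46 F1124
M5
G0 X5.22 Y76.83
M3 S963
G01 X17.08 Y41.69 F1124
G01 X37.38 Y52.18
M5
G0 X41.60 Y48.26
M3 S963
G01 X65.10 Y52.10 F1124
G01 X89.67 Y49.96
G01 X107.08 Y48.04
G01 X109.09 Y52.52
M5
G0 X20.50 Y47.28
M3 S963
G01 X83.03 Y13.06 F1124
G01 X73.25 Y49.93
G01 X20.50 Y47.28
M5
G0 X41.03 Y83.54
M3 S963
G01 X48.50 Y68.85 F1124
G01 X33.81 Y61.38
G01 X26.34 Y76.07
G01 X41.03 Y83.54
M5
G0 X72.19 Y49.65
M3 S963
G01 X109.10 Y67.26 F1124
G01 X69.94 Y28.10
G01 X155.16 Y49.50
G01 X143.70 Y14.02
G01 X153.19 Y50.57
M5
G0 X0.00 Y0.00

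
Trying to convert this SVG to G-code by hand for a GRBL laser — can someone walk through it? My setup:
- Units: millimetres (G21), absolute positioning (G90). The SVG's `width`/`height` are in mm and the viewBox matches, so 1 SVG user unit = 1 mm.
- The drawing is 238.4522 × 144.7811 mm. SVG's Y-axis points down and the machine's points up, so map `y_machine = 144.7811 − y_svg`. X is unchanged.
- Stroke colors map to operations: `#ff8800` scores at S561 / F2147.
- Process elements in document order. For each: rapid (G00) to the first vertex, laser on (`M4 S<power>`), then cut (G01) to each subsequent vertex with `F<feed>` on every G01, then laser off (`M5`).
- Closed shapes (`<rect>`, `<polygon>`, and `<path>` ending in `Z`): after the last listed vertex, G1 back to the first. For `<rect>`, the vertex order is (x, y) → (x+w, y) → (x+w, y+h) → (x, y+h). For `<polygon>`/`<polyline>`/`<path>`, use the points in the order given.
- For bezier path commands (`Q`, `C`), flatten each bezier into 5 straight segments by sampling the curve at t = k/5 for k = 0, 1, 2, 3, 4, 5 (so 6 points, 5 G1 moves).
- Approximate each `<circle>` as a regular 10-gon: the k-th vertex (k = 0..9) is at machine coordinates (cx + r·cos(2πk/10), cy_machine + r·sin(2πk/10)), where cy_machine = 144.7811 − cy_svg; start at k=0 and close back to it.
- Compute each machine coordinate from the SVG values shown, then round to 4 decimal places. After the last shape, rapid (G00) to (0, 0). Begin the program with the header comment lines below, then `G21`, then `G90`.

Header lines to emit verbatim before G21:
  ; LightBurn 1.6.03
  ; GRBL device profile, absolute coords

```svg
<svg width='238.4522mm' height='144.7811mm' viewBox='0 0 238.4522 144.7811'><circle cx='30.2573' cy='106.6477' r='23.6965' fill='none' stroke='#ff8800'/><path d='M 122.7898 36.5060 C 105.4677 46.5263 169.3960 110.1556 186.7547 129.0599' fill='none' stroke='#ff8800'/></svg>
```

; LightBurn 1.6.03
; GRBL device profile, absolute coords
G21
G90
G00 X53.9538 Y38.1334
M4 S561
G01 X49.4282 Y52.0619 F2147
G01 X37.5799 Y60.6701 F2147
G01 X22.9347 Y60.6701 F2147
G01 X11.0864 Y52.0619 F2147
G01 X6.5608 Y38.1334 F2147
G01 X11.0864 Y24.2049 F2147
G01 X22.9347 Y15.5967 F2147
G01 X37.5799 Y15.5967 F2147
G01 X49.4282 Y24.2049 F2147
G01 X53.9538 Y38.1334 F2147
M5
G00 X122.7898 Y108.2751
M4 S561
G01 X121.1240 Y96.6165 F2147
G01 X132.8230 Y76.8118 F2147
G01 X151.7513 Y53.5810 F2147
G01 X171.7737 Y31.6441 F2147
G01 X186.7547 Y15.7212 F2147
M5
G00 X0.0000 Y0.0000

viewBox `0 0 238.4522 144.7811` with mm width/height → 1 unit = 1 mm. Flip: y_m = 144.7811 − y_svg.

**Shape 1** — `<circle>` circle, stroke `#ff8800` → score (S561, F2147). Machine vertices: (53.9538,38.1334) → (49.4282,52.0619) → (37.5799,60.6701) → (22.9347,60.6701) → (11.0864,52.0619) → (6.5608,38.1334) → (11.0864,24.2049) → (22.9347,15.5967) → (37.5799,15.5967) → (49.4282,24.2049) → (53.9538,38.1334). Closed: final G1 returns to the first vertex.

**Shape 2** — `<path>` cubic bezier, stroke `#ff8800` → score (S561, F2147). Control points (SVG): P0=(122.7898,36.5060), P1=(105.4677,46.5263), P2=(169.3960,110.1556), P3=(186.7547,129.0599); sampled at t=k/5. Machine vertices: (122.7898,108.2751) → (121.1240,96.6165) → (132.8230,76.8118) → (151.7513,53.5810) → (171.7737,31.6441) → (186.7547,15.7212). Open path.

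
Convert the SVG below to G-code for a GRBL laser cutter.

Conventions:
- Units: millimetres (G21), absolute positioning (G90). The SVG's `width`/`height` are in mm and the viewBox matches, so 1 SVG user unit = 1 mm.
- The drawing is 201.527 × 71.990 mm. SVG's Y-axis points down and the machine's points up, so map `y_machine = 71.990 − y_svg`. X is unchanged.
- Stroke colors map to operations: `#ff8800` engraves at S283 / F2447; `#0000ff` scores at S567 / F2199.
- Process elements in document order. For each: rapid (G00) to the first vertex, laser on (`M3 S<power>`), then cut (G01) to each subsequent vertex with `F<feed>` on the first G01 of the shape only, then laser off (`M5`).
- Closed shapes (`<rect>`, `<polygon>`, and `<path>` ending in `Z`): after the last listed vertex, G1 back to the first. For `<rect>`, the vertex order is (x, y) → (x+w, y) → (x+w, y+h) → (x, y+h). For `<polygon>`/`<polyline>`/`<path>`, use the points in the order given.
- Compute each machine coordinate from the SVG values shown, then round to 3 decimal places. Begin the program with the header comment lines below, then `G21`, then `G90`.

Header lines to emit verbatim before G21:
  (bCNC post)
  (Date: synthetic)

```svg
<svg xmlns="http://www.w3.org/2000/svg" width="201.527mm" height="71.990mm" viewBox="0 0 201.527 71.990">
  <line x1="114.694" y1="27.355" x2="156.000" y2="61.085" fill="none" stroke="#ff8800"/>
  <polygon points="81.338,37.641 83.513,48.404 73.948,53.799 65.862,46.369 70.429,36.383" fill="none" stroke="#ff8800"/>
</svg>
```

(bCNC post)
(Date: synthetic)
G21
G90
G00 X114.694 Y44.635
M3 S283
G01 X156.000 Y10.905 F2447
M5
G00 X81.338 Y34.349
M3 S283
G01 X83.513 Y23.586 F2447
G01 X73.948 Y18.191
G01 X65.862 Y25.621
G01 X70.429 Y35.607
G01 X81.338 Y34.349
M5

1 u = 1 mm; y_m = 71.990 − y.

[1] `<line>` line segment, #ff8800→engrave S283 F2447: (114.694,44.635) → (156.000,10.905)

[2] `<polygon>` regular polygon, #ff8800→engrave S283 F2447: (81.338,34.349) → (83.513,23.586) → (73.948,18.191) → (65.862,25.621) → (70.429,35.607) → (81.338,34.349) (closed)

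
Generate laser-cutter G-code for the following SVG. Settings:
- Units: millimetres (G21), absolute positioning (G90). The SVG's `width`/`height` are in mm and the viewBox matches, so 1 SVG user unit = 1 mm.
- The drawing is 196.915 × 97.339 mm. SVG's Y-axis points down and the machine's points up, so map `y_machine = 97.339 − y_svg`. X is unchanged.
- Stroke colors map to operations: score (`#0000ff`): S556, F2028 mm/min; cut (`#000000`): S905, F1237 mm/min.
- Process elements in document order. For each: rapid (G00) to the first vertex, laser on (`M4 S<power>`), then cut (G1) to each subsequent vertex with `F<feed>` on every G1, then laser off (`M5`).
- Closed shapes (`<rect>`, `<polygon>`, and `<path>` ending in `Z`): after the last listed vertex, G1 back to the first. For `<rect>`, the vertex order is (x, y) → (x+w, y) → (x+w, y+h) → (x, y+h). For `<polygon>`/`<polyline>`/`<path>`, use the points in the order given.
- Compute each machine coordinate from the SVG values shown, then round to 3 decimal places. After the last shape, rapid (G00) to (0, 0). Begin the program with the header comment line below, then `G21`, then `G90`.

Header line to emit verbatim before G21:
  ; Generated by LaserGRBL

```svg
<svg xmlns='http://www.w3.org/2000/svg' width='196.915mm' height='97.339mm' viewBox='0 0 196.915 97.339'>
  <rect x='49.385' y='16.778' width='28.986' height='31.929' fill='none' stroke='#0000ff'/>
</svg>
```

Since the viewBox matches the mm dimensions, user units are millimetres directly. The only transform is the Y-flip y_m = 97.339 − y_svg.

Shape 1 is a rectangle drawn with `<rect>`. Its stroke #0000ff means score at S556, F2028. After flipping Y the toolpath is (49.385,80.561) → (78.371,80.561) → (78.371,48.632) → (49.385,48.632) → (49.385,80.561), returning to the start.

; Generated by LaserGRBL
G21
G90
G00 X49.385 Y80.561
M4 S556
G1 X78.371 Y80.561 F2028
G1 X78.371 Y48.632 F2028
G1 X49.385 Y48.632 F2028
G1 X49.385 Y80.561 F2028
M5
G00 X0.000 Y0.000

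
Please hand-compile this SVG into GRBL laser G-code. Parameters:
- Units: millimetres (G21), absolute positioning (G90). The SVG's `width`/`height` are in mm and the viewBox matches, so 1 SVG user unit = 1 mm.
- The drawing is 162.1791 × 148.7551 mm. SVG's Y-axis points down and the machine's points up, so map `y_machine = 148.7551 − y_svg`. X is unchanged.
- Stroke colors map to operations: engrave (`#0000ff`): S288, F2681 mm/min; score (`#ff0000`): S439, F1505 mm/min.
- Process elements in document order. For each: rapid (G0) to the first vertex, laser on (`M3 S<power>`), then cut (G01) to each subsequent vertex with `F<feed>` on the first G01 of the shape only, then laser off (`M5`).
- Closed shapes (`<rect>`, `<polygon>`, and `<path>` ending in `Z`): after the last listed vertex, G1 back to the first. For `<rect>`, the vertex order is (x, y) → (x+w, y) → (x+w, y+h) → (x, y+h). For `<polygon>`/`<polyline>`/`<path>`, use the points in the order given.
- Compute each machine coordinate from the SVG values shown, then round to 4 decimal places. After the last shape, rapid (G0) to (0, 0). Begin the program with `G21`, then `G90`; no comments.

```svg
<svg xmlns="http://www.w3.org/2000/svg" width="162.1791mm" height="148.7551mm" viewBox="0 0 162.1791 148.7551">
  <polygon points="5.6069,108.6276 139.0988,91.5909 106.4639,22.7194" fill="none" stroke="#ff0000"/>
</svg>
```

G21
G90
G0 X5.6069 Y40.1275
M3 S439
G01 X139.0988 Y57.1642 F1505
G01 X106.4639 Y126.0357
G01 X5.6069 Y40.1275
M5
G0 X0.0000 Y0.0000

1 u = 1 mm; y_m = 148.7551 − y.

[1] `<polygon>` closed polygon, #ff0000→score S439 F1505: (5.6069,40.1275) → (139.0988,57.1642) → (106.4639,126.0357) → (5.6069,40.1275) (closed)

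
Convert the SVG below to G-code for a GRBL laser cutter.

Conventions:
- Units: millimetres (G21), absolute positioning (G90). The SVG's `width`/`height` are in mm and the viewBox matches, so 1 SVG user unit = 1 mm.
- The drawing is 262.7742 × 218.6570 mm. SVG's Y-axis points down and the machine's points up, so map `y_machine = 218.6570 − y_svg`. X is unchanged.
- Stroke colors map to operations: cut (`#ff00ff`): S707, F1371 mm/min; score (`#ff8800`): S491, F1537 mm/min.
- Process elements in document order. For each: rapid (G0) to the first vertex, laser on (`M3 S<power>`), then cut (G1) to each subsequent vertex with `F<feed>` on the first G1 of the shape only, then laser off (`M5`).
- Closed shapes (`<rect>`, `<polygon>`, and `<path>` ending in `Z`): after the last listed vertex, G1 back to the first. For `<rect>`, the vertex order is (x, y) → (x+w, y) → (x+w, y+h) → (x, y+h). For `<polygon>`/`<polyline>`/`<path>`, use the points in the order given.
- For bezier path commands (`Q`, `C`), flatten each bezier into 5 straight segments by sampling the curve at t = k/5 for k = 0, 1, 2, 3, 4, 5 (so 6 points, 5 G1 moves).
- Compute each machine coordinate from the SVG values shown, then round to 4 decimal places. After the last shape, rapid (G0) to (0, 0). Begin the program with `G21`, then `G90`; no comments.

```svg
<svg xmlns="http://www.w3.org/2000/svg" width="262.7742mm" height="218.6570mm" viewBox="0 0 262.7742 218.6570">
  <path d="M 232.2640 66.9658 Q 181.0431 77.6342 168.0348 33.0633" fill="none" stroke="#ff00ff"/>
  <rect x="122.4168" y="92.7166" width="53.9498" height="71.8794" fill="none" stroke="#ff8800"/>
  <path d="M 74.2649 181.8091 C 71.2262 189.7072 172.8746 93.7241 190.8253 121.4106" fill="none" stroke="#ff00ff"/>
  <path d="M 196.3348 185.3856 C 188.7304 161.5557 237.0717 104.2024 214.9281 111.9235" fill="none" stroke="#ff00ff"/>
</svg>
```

G21
G90
G0 X232.2640 Y151.6912
M3 S707
G1 X213.3041 Y149.6334 F1371
G1 X197.4013 Y151.9948
G1 X184.5555 Y158.7753
G1 X174.7666 Y169.9749
G1 X168.0348 Y185.5937
M5
G0 X122.4168 Y125.9404
M3 S491
G1 X176.3666 Y125.9404 F1537
G1 X176.3666 Y54.0610
G1 X122.4168 Y54.0610
G1 X122.4168 Y125.9404
M5
G0 X74.2649 Y36.8479
M3 S707
G1 X83.4971 Y42.7544 F1371
G1 X108.8116 Y62.6699
G1 X141.1662 Y85.6720
G1 X171.5182 Y100.8384
G1 X190.8253 Y97.2464
M5
G0 X196.3348 Y33.2714
M3 S707
G1 X197.4742 Y50.8034 F1371
G1 X205.9719 Y71.6483
G1 X215.7592 Y91.0734
G1 X220.7675 Y104.3460
G1 X214.9281 Y106.7335
M5
G0 X0.0000 Y0.0000

viewBox `0 0 262.7742 218.6570` with mm width/height → 1 unit = 1 mm. Flip: y_m = 218.6570 − y_svg.

**Shape 1** — `<path>` quadratic bezier, stroke `#ff00ff` → cut (S707, F1371). Control points (SVG): P0=(232.2640,66.9658), P1=(181.0431,77.6342), P2=(168.0348,33.0633); sampled at t=k/5. Machine vertices: (232.2640,151.6912) → (213.3041,149.6334) → (197.4013,151.9948) → (184.5555,158.7753) → (174.7666,169.9749) → (168.0348,185.5937). Open path.

**Shape 2** — `<rect>` rectangle, stroke `#ff8800` → score (S491, F1537). Machine vertices: (122.4168,125.9404) → (176.3666,125.9404) → (176.3666,54.0610) → (122.4168,54.0610) → (122.4168,125.9404). Closed: final G1 returns to the first vertex.

**Shape 3** — `<path>` cubic bezier, stroke `#ff00ff` → cut (S707, F1371). Control points (SVG): P0=(74.2649,181.8091), P1=(71.2262,189.7072), P2=(172.8746,93.7241), P3=(190.8253,121.4106); sampled at t=k/5. Machine vertices: (74.2649,36.8479) → (83.4971,42.7544) → (108.8116,62.6699) → (141.1662,85.6720) → (171.5182,100.8384) → (190.8253,97.2464). Open path.

**Shape 4** — `<path>` cubic bezier, stroke `#ff00ff` → cut (S707, F1371). Control points (SVG): P0=(196.3348,185.3856), P1=(188.7304,161.5557), P2=(237.0717,104.2024), P3=(214.9281,111.9235); sampled at t=k/5. Machine vertices: (196.3348,33.2714) → (197.4742,50.8034) → (205.9719,71.6483) → (215.7592,91.0734) → (220.7675,104.3460) → (214.9281,106.7335). Open path.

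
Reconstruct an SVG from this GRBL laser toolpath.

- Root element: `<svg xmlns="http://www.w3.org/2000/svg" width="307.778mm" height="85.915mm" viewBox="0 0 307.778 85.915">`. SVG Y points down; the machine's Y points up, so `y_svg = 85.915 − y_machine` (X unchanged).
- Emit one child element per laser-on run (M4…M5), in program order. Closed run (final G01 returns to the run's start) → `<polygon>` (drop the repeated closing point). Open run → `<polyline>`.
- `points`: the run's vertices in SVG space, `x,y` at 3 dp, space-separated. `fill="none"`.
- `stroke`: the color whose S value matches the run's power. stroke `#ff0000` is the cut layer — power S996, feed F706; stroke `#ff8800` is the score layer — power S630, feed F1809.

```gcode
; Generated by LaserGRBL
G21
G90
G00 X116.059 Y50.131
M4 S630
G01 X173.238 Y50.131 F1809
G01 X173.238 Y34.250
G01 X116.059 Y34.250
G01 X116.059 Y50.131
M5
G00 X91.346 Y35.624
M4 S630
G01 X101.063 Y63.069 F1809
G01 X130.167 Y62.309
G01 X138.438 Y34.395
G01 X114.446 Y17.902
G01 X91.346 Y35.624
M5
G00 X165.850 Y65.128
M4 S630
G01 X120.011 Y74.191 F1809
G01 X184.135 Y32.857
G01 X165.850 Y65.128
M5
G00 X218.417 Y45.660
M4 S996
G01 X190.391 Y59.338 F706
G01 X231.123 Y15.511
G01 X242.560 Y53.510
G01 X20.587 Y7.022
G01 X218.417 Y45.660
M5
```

<svg xmlns="http://www.w3.org/2000/svg" width="307.778mm" height="85.915mm" viewBox="0 0 307.778 85.915">
  <polygon points="116.059,35.784 173.238,35.784 173.238,51.665 116.059,51.665" fill="none" stroke="#ff8800"/>
  <polygon points="91.346,50.291 101.063,22.846 130.167,23.606 138.438,51.520 114.446,68.013" fill="none" stroke="#ff8800"/>
  <polygon points="165.850,20.787 120.011,11.724 184.135,53.058" fill="none" stroke="#ff8800"/>
  <polygon points="218.417,40.255 190.391,26.577 231.123,70.404 242.560,32.405 20.587,78.893" fill="none" stroke="#ff0000"/>
</svg>

Each laser-on run becomes one SVG element. Flip Y back into SVG space with y_svg = 85.915 − y_machine.

Run 1: power S630 maps to stroke `#ff8800` (score). The run returns to its start, so emit a `<polygon>` with points (Y-flipped): 116.059,35.784 173.238,35.784 173.238,51.665 116.059,51.665.

Run 2: S630 ⇒ score layer `#ff8800`. The run returns to its start, so emit a `<polygon>` with points (Y-flipped): 91.346,50.291 101.063,22.846 130.167,23.606 138.438,51.520 114.446,68.013.

Run 3: S630 ⇒ score layer `#ff8800`. The run returns to its start, so emit a `<polygon>` with points (Y-flipped): 165.850,20.787 120.011,11.724 184.135,53.058.

Run 4: S996 ⇒ cut layer `#ff0000`. The run returns to its start, so emit a `<polygon>` with points (Y-flipped): 218.417,40.255 190.391,26.577 231.123,70.404 242.560,32.405 20.587,78.893.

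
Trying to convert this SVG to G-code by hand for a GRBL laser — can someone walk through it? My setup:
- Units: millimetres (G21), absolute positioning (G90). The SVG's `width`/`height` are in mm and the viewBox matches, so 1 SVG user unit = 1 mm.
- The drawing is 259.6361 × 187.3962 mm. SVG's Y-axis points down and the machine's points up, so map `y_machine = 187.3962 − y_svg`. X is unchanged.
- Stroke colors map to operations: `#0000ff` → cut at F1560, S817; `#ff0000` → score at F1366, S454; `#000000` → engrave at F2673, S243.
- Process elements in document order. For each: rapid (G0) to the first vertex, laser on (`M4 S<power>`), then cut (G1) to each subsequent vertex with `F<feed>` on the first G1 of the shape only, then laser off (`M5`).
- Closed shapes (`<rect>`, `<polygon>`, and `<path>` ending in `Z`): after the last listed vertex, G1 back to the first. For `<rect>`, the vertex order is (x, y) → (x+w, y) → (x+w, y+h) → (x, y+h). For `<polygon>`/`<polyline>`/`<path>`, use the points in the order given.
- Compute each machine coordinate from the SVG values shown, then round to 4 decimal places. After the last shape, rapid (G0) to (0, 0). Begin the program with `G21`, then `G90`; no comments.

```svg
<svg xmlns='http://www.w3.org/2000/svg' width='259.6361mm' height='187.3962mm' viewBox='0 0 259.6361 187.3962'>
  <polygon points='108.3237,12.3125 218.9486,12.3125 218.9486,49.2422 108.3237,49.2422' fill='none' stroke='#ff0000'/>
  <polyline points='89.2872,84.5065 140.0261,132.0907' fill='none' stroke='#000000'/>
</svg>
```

viewBox `0 0 259.6361 187.3962` with mm width/height → 1 unit = 1 mm. Flip: y_m = 187.3962 − y_svg.

**Shape 1** — `<polygon>` rectangle, stroke `#ff0000` → score (S454, F1366). Machine vertices: (108.3237,175.0837) → (218.9486,175.0837) → (218.9486,138.1540) → (108.3237,138.1540) → (108.3237,175.0837). Closed: final G1 returns to the first vertex.

**Shape 2** — `<polyline>` line segment, stroke `#000000` → engrave (S243, F2673). Machine vertices: (89.2872,102.8897) → (140.0261,55.3055). Open path.

G21
G90
G0 X108.3237 Y175.0837
M4 S454
G1 X218.9486 Y175.0837 F1366
G1 X218.9486 Y138.1540
G1 X108.3237 Y138.1540
G1 X108.3237 Y175.0837
M5
G0 X89.2872 Y102.8897
M4 S243
G1 X140.0261 Y55.3055 F2673
M5
G0 X0.0000 Y0.0000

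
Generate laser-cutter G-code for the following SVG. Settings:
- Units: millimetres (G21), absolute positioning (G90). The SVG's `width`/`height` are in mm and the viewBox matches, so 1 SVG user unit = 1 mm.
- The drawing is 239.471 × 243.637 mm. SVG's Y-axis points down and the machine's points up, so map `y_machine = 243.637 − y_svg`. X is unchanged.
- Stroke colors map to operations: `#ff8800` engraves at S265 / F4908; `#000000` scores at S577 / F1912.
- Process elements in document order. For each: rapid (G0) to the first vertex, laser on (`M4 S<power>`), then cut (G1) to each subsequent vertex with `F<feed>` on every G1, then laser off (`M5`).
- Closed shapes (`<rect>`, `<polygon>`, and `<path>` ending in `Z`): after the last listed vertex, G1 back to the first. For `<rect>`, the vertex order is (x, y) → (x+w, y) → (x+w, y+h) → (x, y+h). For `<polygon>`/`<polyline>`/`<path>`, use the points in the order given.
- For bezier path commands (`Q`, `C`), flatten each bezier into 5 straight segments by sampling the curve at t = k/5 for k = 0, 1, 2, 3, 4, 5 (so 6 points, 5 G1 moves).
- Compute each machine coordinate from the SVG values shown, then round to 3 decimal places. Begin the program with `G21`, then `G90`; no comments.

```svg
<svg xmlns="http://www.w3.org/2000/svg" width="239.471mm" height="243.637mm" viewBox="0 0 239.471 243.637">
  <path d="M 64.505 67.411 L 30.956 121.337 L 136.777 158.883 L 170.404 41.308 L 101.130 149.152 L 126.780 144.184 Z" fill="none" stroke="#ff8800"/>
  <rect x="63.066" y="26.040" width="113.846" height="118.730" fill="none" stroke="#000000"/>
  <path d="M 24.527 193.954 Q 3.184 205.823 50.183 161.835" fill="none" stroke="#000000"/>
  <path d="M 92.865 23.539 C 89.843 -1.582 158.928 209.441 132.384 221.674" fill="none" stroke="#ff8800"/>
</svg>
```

Since the viewBox matches the mm dimensions, user units are millimetres directly. The only transform is the Y-flip y_m = 243.637 − y_svg.

Shape 1 is a closed polygon drawn with `<path>`. Its stroke #ff8800 means engrave at S265, F4908. After flipping Y the toolpath is (64.505,176.226) → (30.956,122.300) → (136.777,84.754) → (170.404,202.329) → (101.130,94.485) → (126.780,99.453) → (64.505,176.226), returning to the start.

Shape 2 is a rectangle drawn with `<rect>`. Its stroke #000000 means score at S577, F1912. After flipping Y the toolpath is (63.066,217.597) → (176.912,217.597) → (176.912,98.867) → (63.066,98.867) → (63.066,217.597), returning to the start.

Shape 3 is a quadratic bezier drawn with `<path>`. Its stroke #000000 means score at S577, F1912. After flipping Y the toolpath is (24.527,49.683) → (18.723,47.170) → (18.387,49.125) → (23.519,55.549) → (34.117,66.441) → (50.183,81.802).

Shape 4 is a cubic bezier drawn with `<path>`. Its stroke #ff8800 means engrave at S265, F4908. After flipping Y the toolpath is (92.865,220.098) → (98.363,210.313) → (113.115,164.730) → (129.070,104.226) → (138.177,49.678) → (132.384,21.963).

G21
G90
G0 X64.505 Y176.226
M4 S265
G1 X30.956 Y122.300 F4908
G1 X136.777 Y84.754 F4908
G1 X170.404 Y202.329 F4908
G1 X101.130 Y94.485 F4908
G1 X126.780 Y99.453 F4908
G1 X64.505 Y176.226 F4908
M5
G0 X63.066 Y217.597
M4 S577
G1 X176.912 Y217.597 F1912
G1 X176.912 Y98.867 F1912
G1 X63.066 Y98.867 F1912
G1 X63.066 Y217.597 F1912
M5
G0 X24.527 Y49.683
M4 S577
G1 X18.723 Y47.170 F1912
G1 X18.387 Y49.125 F1912
G1 X23.519 Y55.549 F1912
G1 X34.117 Y66.441 F1912
G1 X50.183 Y81.802 F1912
M5
G0 X92.865 Y220.098
M4 S265
G1 X98.363 Y210.313 F4908
G1 X113.115 Y164.730 F4908
G1 X129.070 Y104.226 F4908
G1 X138.177 Y49.678 F4908
G1 X132.384 Y21.963 F4908
M5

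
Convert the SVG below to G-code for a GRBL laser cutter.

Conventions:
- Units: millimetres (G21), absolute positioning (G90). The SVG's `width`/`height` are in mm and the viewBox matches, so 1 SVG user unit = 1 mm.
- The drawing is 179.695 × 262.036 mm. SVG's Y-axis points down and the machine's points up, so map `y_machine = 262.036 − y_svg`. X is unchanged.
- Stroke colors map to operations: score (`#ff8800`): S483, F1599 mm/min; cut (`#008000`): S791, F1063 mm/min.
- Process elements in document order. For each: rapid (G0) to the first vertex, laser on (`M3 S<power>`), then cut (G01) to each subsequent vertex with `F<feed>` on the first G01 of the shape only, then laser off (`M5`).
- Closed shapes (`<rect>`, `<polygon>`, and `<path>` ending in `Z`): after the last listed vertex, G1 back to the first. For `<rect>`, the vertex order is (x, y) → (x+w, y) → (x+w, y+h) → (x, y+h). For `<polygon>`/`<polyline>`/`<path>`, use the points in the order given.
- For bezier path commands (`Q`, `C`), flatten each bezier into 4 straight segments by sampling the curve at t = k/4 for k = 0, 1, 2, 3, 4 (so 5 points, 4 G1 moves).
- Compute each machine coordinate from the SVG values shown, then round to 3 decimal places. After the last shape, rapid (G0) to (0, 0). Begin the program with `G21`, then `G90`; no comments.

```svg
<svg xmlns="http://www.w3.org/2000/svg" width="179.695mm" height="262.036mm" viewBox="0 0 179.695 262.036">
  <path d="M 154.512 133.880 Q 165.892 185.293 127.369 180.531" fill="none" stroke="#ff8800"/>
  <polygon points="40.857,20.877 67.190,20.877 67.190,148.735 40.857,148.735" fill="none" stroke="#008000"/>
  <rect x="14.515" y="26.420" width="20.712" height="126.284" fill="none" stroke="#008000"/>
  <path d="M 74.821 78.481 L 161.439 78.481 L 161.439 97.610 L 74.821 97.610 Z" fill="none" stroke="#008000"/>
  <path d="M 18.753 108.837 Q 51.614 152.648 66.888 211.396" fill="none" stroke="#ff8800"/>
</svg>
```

G21
G90
G0 X154.512 Y128.156
M3 S483
G01 X157.083 Y105.960 F1599
G01 X153.416 Y90.787
G01 X143.512 Y82.635
G01 X127.369 Y81.505
M5
G0 X40.857 Y241.159
M3 S791
G01 X67.190 Y241.159 F1063
G01 X67.190 Y113.301
G01 X40.857 Y113.301
G01 X40.857 Y241.159
M5
G0 X14.515 Y235.616
M3 S791
G01 X35.227 Y235.616 F1063
G01 X35.227 Y109.332
G01 X14.515 Y109.332
G01 X14.515 Y235.616
M5
G0 X74.821 Y183.555
M3 S791
G01 X161.439 Y183.555 F1063
G01 X161.439 Y164.426
G01 X74.821 Y164.426
G01 X74.821 Y183.555
M5
G0 X18.753 Y153.199
M3 S483
G01 X34.084 Y130.360 F1599
G01 X47.217 Y105.654
G01 X58.152 Y79.080
G01 X66.888 Y50.640
M5
G0 X0.000 Y0.000

viewBox `0 0 179.695 262.036` with mm width/height → 1 unit = 1 mm. Flip: y_m = 262.036 − y_svg.

**Shape 1** — `<path>` quadratic bezier, stroke `#ff8800` → score (S483, F1599). Control points (SVG): P0=(154.512,133.880), P1=(165.892,185.293), P2=(127.369,180.531); sampled at t=k/4. Machine vertices: (154.512,128.156) → (157.083,105.960) → (153.416,90.787) → (143.512,82.635) → (127.369,81.505). Open path.

**Shape 2** — `<polygon>` rectangle, stroke `#008000` → cut (S791, F1063). Machine vertices: (40.857,241.159) → (67.190,241.159) → (67.190,113.301) → (40.857,113.301) → (40.857,241.159). Closed: final G1 returns to the first vertex.

**Shape 3** — `<rect>` rectangle, stroke `#008000` → cut (S791, F1063). Machine vertices: (14.515,235.616) → (35.227,235.616) → (35.227,109.332) → (14.515,109.332) → (14.515,235.616). Closed: final G1 returns to the first vertex.

**Shape 4** — `<path>` rectangle, stroke `#008000` → cut (S791, F1063). Machine vertices: (74.821,183.555) → (161.439,183.555) → (161.439,164.426) → (74.821,164.426) → (74.821,183.555). Closed: final G1 returns to the first vertex.

**Shape 5** — `<path>` quadratic bezier, stroke `#ff8800` → score (S483, F1599). Control points (SVG): P0=(18.753,108.837), P1=(51.614,152.648), P2=(66.888,211.396); sampled at t=k/4. Machine vertices: (18.753,153.199) → (34.084,130.360) → (47.217,105.654) → (58.152,79.080) → (66.888,50.640). Open path.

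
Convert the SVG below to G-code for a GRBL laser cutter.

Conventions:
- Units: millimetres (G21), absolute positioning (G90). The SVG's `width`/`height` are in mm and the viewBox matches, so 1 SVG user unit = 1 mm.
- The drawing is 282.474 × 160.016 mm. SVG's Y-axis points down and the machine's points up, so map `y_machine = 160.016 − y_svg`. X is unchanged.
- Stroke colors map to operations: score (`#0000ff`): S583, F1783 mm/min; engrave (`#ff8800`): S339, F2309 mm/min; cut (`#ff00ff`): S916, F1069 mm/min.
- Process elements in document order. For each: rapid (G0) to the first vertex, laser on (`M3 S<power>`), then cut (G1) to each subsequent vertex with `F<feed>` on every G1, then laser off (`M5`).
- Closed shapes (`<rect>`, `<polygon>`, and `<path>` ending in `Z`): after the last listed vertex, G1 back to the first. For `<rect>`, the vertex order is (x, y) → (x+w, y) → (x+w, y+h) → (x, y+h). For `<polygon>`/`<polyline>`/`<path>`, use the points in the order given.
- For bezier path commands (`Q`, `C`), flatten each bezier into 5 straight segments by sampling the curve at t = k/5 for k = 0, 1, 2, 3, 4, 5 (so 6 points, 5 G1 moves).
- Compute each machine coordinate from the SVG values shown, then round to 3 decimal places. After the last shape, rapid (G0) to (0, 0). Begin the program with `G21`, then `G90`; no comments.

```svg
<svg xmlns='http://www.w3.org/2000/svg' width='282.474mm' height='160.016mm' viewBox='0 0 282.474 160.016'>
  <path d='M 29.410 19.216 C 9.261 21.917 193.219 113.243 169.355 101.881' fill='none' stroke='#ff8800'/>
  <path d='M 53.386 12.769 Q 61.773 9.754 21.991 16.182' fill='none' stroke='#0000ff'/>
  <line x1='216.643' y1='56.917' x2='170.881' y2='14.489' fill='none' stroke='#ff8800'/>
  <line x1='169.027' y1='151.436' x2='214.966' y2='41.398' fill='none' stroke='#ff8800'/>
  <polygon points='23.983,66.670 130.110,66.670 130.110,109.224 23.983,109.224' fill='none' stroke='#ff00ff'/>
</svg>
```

viewBox `0 0 282.474 160.016` with mm width/height → 1 unit = 1 mm. Flip: y_m = 160.016 − y_svg.

**Shape 1** — `<path>` cubic bezier, stroke `#ff8800` → engrave (S339, F2309). Control points (SVG): P0=(29.410,19.216), P1=(9.261,21.917), P2=(193.219,113.243), P3=(169.355,101.881); sampled at t=k/5. Machine vertices: (29.410,140.800) → (38.518,130.075) → (76.839,107.263) → (124.601,81.547) → (162.030,62.110) → (169.355,58.135). Open path.

**Shape 2** — `<path>` quadratic bezier, stroke `#0000ff` → score (S583, F1783). Control points (SVG): P0=(53.386,12.769), P1=(61.773,9.754), P2=(21.991,16.182); sampled at t=k/5. Machine vertices: (53.386,147.247) → (54.814,148.075) → (52.389,148.148) → (46.110,147.466) → (35.977,146.027) → (21.991,143.834). Open path.

**Shape 3** — `<line>` line segment, stroke `#ff8800` → engrave (S339, F2309). Machine vertices: (216.643,103.099) → (170.881,145.527). Open path.

**Shape 4** — `<line>` line segment, stroke `#ff8800` → engrave (S339, F2309). Machine vertices: (169.027,8.580) → (214.966,118.618). Open path.

**Shape 5** — `<polygon>` rectangle, stroke `#ff00ff` → cut (S916, F1069). Machine vertices: (23.983,93.346) → (130.110,93.346) → (130.110,50.792) → (23.983,50.792) → (23.983,93.346). Closed: final G1 returns to the first vertex.

G21
G90
G0 X29.410 Y140.800
M3 S339
G1 X38.518 Y130.075 F2309
G1 X76.839 Y107.263 F2309
G1 X124.601 Y81.547 F2309
G1 X162.030 Y62.110 F2309
G1 X169.355 Y58.135 F2309
M5
G0 X53.386 Y147.247
M3 S583
G1 X54.814 Y148.075 F1783
G1 X52.389 Y148.148 F1783
G1 X46.110 Y147.466 F1783
G1 X35.977 Y146.027 F1783
G1 X21.991 Y143.834 F1783
M5
G0 X216.643 Y103.099
M3 S339
G1 X170.881 Y145.527 F2309
M5
G0 X169.027 Y8.580
M3 S339
G1 X214.966 Y118.618 F2309
M5
G0 X23.983 Y93.346
M3 S916
G1 X130.110 Y93.346 F1069
G1 X130.110 Y50.792 F1069
G1 X23.983 Y50.792 F1069
G1 X23.983 Y93.346 F1069
M5
G0 X0.000 Y0.000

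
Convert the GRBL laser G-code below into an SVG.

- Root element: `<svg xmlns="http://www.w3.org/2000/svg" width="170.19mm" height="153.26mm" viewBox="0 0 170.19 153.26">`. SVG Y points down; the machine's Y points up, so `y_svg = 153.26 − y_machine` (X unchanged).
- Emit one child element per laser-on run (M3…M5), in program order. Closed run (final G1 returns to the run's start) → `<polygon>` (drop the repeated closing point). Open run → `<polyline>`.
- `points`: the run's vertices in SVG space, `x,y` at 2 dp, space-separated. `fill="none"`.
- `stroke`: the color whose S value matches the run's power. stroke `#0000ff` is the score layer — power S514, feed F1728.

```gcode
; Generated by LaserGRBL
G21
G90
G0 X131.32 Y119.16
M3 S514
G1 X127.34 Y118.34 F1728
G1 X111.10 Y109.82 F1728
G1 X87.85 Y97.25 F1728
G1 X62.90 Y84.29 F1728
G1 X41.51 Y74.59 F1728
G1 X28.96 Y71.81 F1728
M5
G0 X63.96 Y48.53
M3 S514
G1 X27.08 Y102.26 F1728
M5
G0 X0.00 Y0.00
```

<svg xmlns="http://www.w3.org/2000/svg" width="170.19mm" height="153.26mm" viewBox="0 0 170.19 153.26">
  <polyline points="131.32,34.10 127.34,34.92 111.10,43.44 87.85,56.01 62.90,68.97 41.51,78.67 28.96,81.45" fill="none" stroke="#0000ff"/>
  <polyline points="63.96,104.73 27.08,51.00" fill="none" stroke="#0000ff"/>
</svg>

Machine Y-up, SVG Y-down with viewBox height 153.26, so y_svg = 153.26 − y_machine; X carries over. Every run uses S514, so all elements get stroke `#0000ff` (score).

Run 1: The run is open, so emit a `<polyline>` with points (Y-flipped): 131.32,34.10 127.34,34.92 111.10,43.44 87.85,56.01 62.90,68.97 41.51,78.67 28.96,81.45.

Run 2: The run is open, so emit a `<polyline>` with points (Y-flipped): 63.96,104.73 27.08,51.00.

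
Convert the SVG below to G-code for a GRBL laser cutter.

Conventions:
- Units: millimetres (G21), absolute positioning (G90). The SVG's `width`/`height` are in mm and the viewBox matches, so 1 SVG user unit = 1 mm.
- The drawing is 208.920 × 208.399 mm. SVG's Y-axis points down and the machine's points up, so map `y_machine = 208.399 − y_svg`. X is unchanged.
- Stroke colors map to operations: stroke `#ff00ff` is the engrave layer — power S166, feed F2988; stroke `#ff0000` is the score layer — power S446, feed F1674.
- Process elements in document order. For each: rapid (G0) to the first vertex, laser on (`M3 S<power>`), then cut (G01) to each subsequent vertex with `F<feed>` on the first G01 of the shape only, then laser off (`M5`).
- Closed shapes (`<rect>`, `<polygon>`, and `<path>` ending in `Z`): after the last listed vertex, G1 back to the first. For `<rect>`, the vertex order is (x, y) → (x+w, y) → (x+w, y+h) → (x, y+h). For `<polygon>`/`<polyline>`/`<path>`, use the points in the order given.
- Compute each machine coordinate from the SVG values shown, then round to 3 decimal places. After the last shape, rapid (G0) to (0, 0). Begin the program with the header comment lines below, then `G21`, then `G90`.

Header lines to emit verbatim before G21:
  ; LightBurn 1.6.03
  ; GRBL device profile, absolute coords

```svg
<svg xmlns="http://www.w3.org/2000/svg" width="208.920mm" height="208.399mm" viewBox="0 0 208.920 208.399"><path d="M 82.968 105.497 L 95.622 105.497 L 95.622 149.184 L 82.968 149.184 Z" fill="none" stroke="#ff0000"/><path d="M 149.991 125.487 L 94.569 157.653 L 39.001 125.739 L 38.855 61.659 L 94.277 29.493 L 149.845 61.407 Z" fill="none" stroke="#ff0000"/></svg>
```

; LightBurn 1.6.03
; GRBL device profile, absolute coords
G21
G90
G0 X82.968 Y102.902
M3 S446
G01 X95.622 Y102.902 F1674
G01 X95.622 Y59.215
G01 X82.968 Y59.215
G01 X82.968 Y102.902
M5
G0 X149.991 Y82.912
M3 S446
G01 X94.569 Y50.746 F1674
G01 X39.001 Y82.660
G01 X38.855 Y146.740
G01 X94.277 Y178.906
G01 X149.845 Y146.992
G01 X149.991 Y82.912
M5
G0 X0.000 Y0.000

viewBox `0 0 208.920 208.399` with mm width/height → 1 unit = 1 mm. Flip: y_m = 208.399 − y_svg.

**Shape 1** — `<path>` rectangle, stroke `#ff0000` → score (S446, F1674). Machine vertices: (82.968,102.902) → (95.622,102.902) → (95.622,59.215) → (82.968,59.215) → (82.968,102.902). Closed: final G1 returns to the first vertex.

**Shape 2** — `<path>` regular polygon, stroke `#ff0000` → score (S446, F1674). Machine vertices: (149.991,82.912) → (94.569,50.746) → (39.001,82.660) → (38.855,146.740) → (94.277,178.906) → (149.845,146.992) → (149.991,82.912). Closed: final G1 returns to the first vertex.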